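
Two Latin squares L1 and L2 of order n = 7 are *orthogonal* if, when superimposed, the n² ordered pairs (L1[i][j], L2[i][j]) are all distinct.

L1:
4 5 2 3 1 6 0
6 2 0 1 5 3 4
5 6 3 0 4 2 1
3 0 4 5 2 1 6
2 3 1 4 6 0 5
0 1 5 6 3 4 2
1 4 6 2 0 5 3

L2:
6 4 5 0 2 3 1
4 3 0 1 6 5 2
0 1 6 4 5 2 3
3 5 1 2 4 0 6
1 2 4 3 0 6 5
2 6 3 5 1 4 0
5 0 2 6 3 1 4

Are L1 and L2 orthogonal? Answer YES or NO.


Form the n² = 49 superimposed pairs (L1[i][j], L2[i][j]), row by row (rows and columns indexed from 0):
row 0: (4,6) (5,4) (2,5) (3,0) (1,2) (6,3) (0,1)
row 1: (6,4) (2,3) (0,0) (1,1) (5,6) (3,5) (4,2)
row 2: (5,0) (6,1) (3,6) (0,4) (4,5) (2,2) (1,3)
row 3: (3,3) (0,5) (4,1) (5,2) (2,4) (1,0) (6,6)
row 4: (2,1) (3,2) (1,4) (4,3) (6,0) (0,6) (5,5)
row 5: (0,2) (1,6) (5,3) (6,5) (3,1) (4,4) (2,0)
row 6: (1,5) (4,0) (6,2) (2,6) (0,3) (5,1) (3,4)
Orthogonality requires all 49 pairs distinct.
Check by first coordinate: for each symbol s of L1, list the L2 entries in the n cells where L1 = s; they must all differ.
  L1 = 0: L2 entries (in reading order) 1, 0, 4, 5, 6, 2, 3 — all 7 distinct ✓
  L1 = 1: L2 entries (in reading order) 2, 1, 3, 0, 4, 6, 5 — all 7 distinct ✓
  L1 = 2: L2 entries (in reading order) 5, 3, 2, 4, 1, 0, 6 — all 7 distinct ✓
  L1 = 3: L2 entries (in reading order) 0, 5, 6, 3, 2, 1, 4 — all 7 distinct ✓
  L1 = 4: L2 entries (in reading order) 6, 2, 5, 1, 3, 4, 0 — all 7 distinct ✓
  L1 = 5: L2 entries (in reading order) 4, 6, 0, 2, 5, 3, 1 — all 7 distinct ✓
  L1 = 6: L2 entries (in reading order) 3, 4, 1, 6, 0, 5, 2 — all 7 distinct ✓
Every symbol of L1 meets every symbol of L2 exactly once, so all 49 pairs are distinct (49 of 49).
Conclusion: YES.

YES


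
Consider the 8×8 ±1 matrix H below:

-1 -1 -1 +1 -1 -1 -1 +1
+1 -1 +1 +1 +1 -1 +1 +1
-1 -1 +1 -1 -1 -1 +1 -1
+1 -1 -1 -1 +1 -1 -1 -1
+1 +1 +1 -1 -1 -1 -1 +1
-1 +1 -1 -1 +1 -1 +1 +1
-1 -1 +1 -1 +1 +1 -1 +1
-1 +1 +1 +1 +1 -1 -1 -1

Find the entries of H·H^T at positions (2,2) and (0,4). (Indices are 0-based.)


Row 0 of H: [-1, -1, -1, 1, -1, -1, -1, 1].
Row 2 of H: [-1, -1, 1, -1, -1, -1, 1, -1].
Row 4 of H: [1, 1, 1, -1, -1, -1, -1, 1].
(H·H^T)[2][2] = Σ_j H[2][j]·H[2][j] = (-1)² + (-1)² + (1)² + (-1)² + (-1)² + (-1)² + (1)² + (-1)² = 1 + 1 + 1 + 1 + 1 + 1 + 1 + 1 = 8.
(H·H^T)[0][4] = Σ_j H[0][j]·H[4][j] = (-1)·(1) + (-1)·(1) + (-1)·(1) + (1)·(-1) + (-1)·(-1) + (-1)·(-1) + (-1)·(-1) + (1)·(1) = -1 + -1 + -1 + -1 + 1 + 1 + 1 + 1 = 0.
So rows 0 and 4 are orthogonal; the diagonal entry equals n = 8.

(2,2) entry = 8; (0,4) entry = 0.


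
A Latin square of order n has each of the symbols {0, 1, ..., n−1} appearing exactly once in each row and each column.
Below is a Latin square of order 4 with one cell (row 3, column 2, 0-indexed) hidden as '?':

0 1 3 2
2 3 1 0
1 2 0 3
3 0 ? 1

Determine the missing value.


Row 3 contains symbols [0, 1, 3] — missing [2].
Column 2 contains symbols [0, 1, 3] — missing [2].
The missing symbol must appear in both missing sets; intersection = [2].
Therefore the hidden value is 2.

Missing value = 2.


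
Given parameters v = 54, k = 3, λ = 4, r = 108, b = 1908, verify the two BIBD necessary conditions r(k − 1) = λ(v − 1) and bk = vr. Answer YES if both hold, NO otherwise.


Condition (i): r(k − 1) = 108·2 = 216; λ(v − 1) = 4·53 = 212. Match? NO.
Condition (ii): bk = 1908·3 = 5724; vr = 54·108 = 5832. Match? NO.
Both conditions hold? NO.

NO


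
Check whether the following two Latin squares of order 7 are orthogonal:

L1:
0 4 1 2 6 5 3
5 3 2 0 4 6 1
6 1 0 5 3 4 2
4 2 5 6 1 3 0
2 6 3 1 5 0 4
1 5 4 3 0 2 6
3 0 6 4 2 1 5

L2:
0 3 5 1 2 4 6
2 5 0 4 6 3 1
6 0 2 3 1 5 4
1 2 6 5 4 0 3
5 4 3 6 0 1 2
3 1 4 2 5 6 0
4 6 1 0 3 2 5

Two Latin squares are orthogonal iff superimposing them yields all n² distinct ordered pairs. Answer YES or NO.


Form the n² = 49 superimposed pairs (L1[i][j], L2[i][j]), row by row (rows and columns indexed from 0):
row 0: (0,0) (4,3) (1,5) (2,1) (6,2) (5,4) (3,6)
row 1: (5,2) (3,5) (2,0) (0,4) (4,6) (6,3) (1,1)
row 2: (6,6) (1,0) (0,2) (5,3) (3,1) (4,5) (2,4)
row 3: (4,1) (2,2) (5,6) (6,5) (1,4) (3,0) (0,3)
row 4: (2,5) (6,4) (3,3) (1,6) (5,0) (0,1) (4,2)
row 5: (1,3) (5,1) (4,4) (3,2) (0,5) (2,6) (6,0)
row 6: (3,4) (0,6) (6,1) (4,0) (2,3) (1,2) (5,5)
Orthogonality requires all 49 pairs distinct.
Check by first coordinate: for each symbol s of L1, list the L2 entries in the n cells where L1 = s; they must all differ.
  L1 = 0: L2 entries (in reading order) 0, 4, 2, 3, 1, 5, 6 — all 7 distinct ✓
  L1 = 1: L2 entries (in reading order) 5, 1, 0, 4, 6, 3, 2 — all 7 distinct ✓
  L1 = 2: L2 entries (in reading order) 1, 0, 4, 2, 5, 6, 3 — all 7 distinct ✓
  L1 = 3: L2 entries (in reading order) 6, 5, 1, 0, 3, 2, 4 — all 7 distinct ✓
  L1 = 4: L2 entries (in reading order) 3, 6, 5, 1, 2, 4, 0 — all 7 distinct ✓
  L1 = 5: L2 entries (in reading order) 4, 2, 3, 6, 0, 1, 5 — all 7 distinct ✓
  L1 = 6: L2 entries (in reading order) 2, 3, 6, 5, 4, 0, 1 — all 7 distinct ✓
Every symbol of L1 meets every symbol of L2 exactly once, so all 49 pairs are distinct (49 of 49).
Conclusion: YES.

YES


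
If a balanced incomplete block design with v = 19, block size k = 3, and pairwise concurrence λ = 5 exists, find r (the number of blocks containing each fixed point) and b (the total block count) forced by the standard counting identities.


Any 2-(v, k, λ) BIBD satisfies two necessary conditions:
  (i)  Each point sits in r blocks, and counting incidences through any fixed point gives r(k − 1) = λ(v − 1), so r = λ(v − 1)/(k − 1).
  (ii) Total incidences bk = vr, so b = vr/k.
Step 1: r = λ(v − 1)/(k − 1) = 5·(19 − 1)/(3 − 1) = 5·18/2 = 90/2 = 45.
Step 2: b = vr/k = 19·45/3 = 855/3 = 285.
Check integrality: r = 45 ∈ Z ✓, b = 285 ∈ Z ✓.
(These identities are necessary conditions: they determine r and b for any design with these parameters, but do not by themselves prove that one exists.)

r = 45, b = 285.


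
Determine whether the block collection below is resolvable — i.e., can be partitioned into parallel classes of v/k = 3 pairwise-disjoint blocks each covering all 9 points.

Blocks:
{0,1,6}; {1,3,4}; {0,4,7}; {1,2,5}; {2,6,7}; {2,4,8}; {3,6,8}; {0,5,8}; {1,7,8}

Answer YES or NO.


v = 9, block size k = 3, number of blocks = 9.
For resolvability, blocks must partition into parallel classes of size v/k = 3.
Total blocks must therefore be a multiple of 3: 9 = 3·3 + 0 ⇒ divisible ✓.
Consider block {0,1,6}. The only other block(s) in the collection disjoint from it are {2,4,8} — just 1 block(s). Any parallel class containing {0,1,6} would need 2 other blocks each disjoint from it, so no parallel class of size 3 can contain {0,1,6}.
Since every block must belong to some parallel class in a resolution, the collection cannot be partitioned into parallel classes.
Resolvable? NO.

NO


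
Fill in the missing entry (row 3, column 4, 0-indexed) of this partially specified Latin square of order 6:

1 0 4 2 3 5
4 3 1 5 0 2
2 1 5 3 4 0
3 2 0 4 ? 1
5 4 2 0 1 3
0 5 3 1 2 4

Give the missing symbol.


Row 3 contains symbols [0, 1, 2, 3, 4] — missing [5].
Column 4 contains symbols [0, 1, 2, 3, 4] — missing [5].
The missing symbol must appear in both missing sets; intersection = [5].
Therefore the hidden value is 5.

Missing value = 5.


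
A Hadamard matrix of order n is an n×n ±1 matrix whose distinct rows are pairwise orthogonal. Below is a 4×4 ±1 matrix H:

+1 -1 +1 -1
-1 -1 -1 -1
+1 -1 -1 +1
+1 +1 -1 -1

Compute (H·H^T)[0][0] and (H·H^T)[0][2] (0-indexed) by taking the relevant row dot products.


Row 0 of H: [1, -1, 1, -1].
Row 2 of H: [1, -1, -1, 1].
(H·H^T)[0][0] = Σ_j H[0][j]·H[0][j] = (1)² + (-1)² + (1)² + (-1)² = 1 + 1 + 1 + 1 = 4.
(H·H^T)[0][2] = Σ_j H[0][j]·H[2][j] = (1)·(1) + (-1)·(-1) + (1)·(-1) + (-1)·(1) = 1 + 1 + -1 + -1 = 0.
So rows 0 and 2 are orthogonal; the diagonal entry equals n = 4.

(0,0) entry = 4; (0,2) entry = 0.


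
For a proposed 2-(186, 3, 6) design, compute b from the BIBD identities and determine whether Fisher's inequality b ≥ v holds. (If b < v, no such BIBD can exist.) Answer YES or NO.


r = λ(v − 1)/(k − 1) = 6·185/2 = 555.
b = vr/k = 186·555/3 = 34410.
Fisher's inequality: b ≥ v ⇔ 34410 ≥ 186? YES.

YES


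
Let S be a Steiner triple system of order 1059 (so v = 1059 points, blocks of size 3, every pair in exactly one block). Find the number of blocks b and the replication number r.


An STS(v) is a 2-(v, 3, 1) BIBD: block size k = 3, λ = 1.
Replication: r(k − 1) = λ(v − 1) ⇒ r·2 = 1059 − 1 = 1058 ⇒ r = 529.
Block count: bk = vr ⇒ b·3 = 1059·529 = 560211 ⇒ b = 186737.
(Check via b = v(v − 1)/6 = 1059·1058/6 = 1120422/6 = 186737.)

r = 529, b = 186737.


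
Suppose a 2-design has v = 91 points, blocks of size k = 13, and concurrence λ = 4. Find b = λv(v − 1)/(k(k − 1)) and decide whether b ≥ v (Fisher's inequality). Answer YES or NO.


r = λ(v − 1)/(k − 1) = 4·90/12 = 30.
b = vr/k = 91·30/13 = 210.
Fisher's inequality: b ≥ v ⇔ 210 ≥ 91? YES.

YES


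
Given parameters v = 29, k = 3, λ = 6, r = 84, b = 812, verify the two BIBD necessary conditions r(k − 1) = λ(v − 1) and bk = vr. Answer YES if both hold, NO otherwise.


Condition (i): r(k − 1) = 84·2 = 168; λ(v − 1) = 6·28 = 168. Match? YES.
Condition (ii): bk = 812·3 = 2436; vr = 29·84 = 2436. Match? YES.
Both conditions hold? YES.

YES


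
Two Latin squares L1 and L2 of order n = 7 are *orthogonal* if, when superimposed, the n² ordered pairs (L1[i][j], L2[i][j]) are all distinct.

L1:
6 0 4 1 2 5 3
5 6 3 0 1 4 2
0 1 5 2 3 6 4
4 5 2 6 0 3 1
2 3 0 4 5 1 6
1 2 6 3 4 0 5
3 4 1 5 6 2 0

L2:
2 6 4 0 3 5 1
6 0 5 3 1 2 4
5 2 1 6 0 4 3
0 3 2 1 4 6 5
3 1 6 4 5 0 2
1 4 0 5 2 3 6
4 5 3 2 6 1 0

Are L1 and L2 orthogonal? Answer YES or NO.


Form the n² = 49 superimposed pairs (L1[i][j], L2[i][j]), row by row (rows and columns indexed from 0):
row 0: (6,2) (0,6) (4,4) (1,0) (2,3) (5,5) (3,1)
row 1: (5,6) (6,0) (3,5) (0,3) (1,1) (4,2) (2,4)
row 2: (0,5) (1,2) (5,1) (2,6) (3,0) (6,4) (4,3)
row 3: (4,0) (5,3) (2,2) (6,1) (0,4) (3,6) (1,5)
row 4: (2,3) (3,1) (0,6) (4,4) (5,5) (1,0) (6,2)
row 5: (1,1) (2,4) (6,0) (3,5) (4,2) (0,3) (5,6)
row 6: (3,4) (4,5) (1,3) (5,2) (6,6) (2,1) (0,0)
Orthogonality requires all 49 pairs distinct.
But the pair (2,3) repeats: cell (0,4) has L1 = 2, L2 = 3, and cell (4,0) has L1 = 2, L2 = 3.
A repeated pair means some other pair never occurs (only 35 distinct pairs out of 49), so the squares are not orthogonal.
Conclusion: NO.

NO


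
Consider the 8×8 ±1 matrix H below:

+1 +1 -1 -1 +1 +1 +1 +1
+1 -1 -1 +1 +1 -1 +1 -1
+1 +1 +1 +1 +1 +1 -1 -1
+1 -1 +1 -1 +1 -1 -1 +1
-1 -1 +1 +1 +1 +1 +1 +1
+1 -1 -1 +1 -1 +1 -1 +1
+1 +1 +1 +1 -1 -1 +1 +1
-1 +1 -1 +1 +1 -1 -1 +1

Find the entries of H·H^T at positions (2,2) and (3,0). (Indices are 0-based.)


Row 0 of H: [1, 1, -1, -1, 1, 1, 1, 1].
Row 2 of H: [1, 1, 1, 1, 1, 1, -1, -1].
Row 3 of H: [1, -1, 1, -1, 1, -1, -1, 1].
(H·H^T)[2][2] = Σ_j H[2][j]·H[2][j] = (1)² + (1)² + (1)² + (1)² + (1)² + (1)² + (-1)² + (-1)² = 1 + 1 + 1 + 1 + 1 + 1 + 1 + 1 = 8.
(H·H^T)[3][0] = Σ_j H[3][j]·H[0][j] = (1)·(1) + (-1)·(1) + (1)·(-1) + (-1)·(-1) + (1)·(1) + (-1)·(1) + (-1)·(1) + (1)·(1) = 1 + -1 + -1 + 1 + 1 + -1 + -1 + 1 = 0.
So rows 3 and 0 are orthogonal; the diagonal entry equals n = 8.

(2,2) entry = 8; (3,0) entry = 0.


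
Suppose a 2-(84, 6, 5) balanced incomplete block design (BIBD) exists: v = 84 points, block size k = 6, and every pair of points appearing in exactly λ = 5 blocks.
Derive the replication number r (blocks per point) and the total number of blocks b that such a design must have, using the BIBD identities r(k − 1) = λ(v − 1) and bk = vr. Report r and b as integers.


Any 2-(v, k, λ) BIBD satisfies two necessary conditions:
  (i)  Each point sits in r blocks, and counting incidences through any fixed point gives r(k − 1) = λ(v − 1), so r = λ(v − 1)/(k − 1).
  (ii) Total incidences bk = vr, so b = vr/k.
Step 1: r = λ(v − 1)/(k − 1) = 5·(84 − 1)/(6 − 1) = 5·83/5 = 415/5 = 83.
Step 2: b = vr/k = 84·83/6 = 6972/6 = 1162.
Check integrality: r = 83 ∈ Z ✓, b = 1162 ∈ Z ✓.
(These identities are necessary conditions: they determine r and b for any design with these parameters, but do not by themselves prove that one exists.)

r = 83, b = 1162.


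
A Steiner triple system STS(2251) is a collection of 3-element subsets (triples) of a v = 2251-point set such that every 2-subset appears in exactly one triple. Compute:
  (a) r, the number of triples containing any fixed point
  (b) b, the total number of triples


An STS(v) is a 2-(v, 3, 1) BIBD: block size k = 3, λ = 1.
Replication: r(k − 1) = λ(v − 1) ⇒ r·2 = 2251 − 1 = 2250 ⇒ r = 1125.
Block count: bk = vr ⇒ b·3 = 2251·1125 = 2532375 ⇒ b = 844125.

r = 1125, b = 844125.


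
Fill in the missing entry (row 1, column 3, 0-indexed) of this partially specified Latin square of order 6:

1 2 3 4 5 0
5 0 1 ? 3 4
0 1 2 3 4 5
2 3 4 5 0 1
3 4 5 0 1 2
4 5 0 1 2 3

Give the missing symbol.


Row 1 contains symbols [0, 1, 3, 4, 5] — missing [2].
Column 3 contains symbols [0, 1, 3, 4, 5] — missing [2].
The missing symbol must appear in both missing sets; intersection = [2].
Therefore the hidden value is 2.

Missing value = 2.


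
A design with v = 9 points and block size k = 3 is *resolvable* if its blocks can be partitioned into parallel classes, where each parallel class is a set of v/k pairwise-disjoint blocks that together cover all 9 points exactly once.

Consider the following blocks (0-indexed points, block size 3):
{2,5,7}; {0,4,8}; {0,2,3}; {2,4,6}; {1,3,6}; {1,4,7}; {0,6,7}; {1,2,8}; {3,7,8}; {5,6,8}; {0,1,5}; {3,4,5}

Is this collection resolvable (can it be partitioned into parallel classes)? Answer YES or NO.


v = 9, block size k = 3, number of blocks = 12.
For resolvability, blocks must partition into parallel classes of size v/k = 3.
Total blocks must therefore be a multiple of 3: 12 = 3·4 + 0 ⇒ divisible ✓.
Greedy packing gives 4 candidate class(es). Each should be a full parallel class (size 3, covers all 9 points).
  Class 1 (3 blocks): {2,5,7}; {0,4,8}; {1,3,6}. Points covered: [0, 1, 2, 3, 4, 5, 6, 7, 8].
  Class 2 (3 blocks): {0,2,3}; {1,4,7}; {5,6,8}. Points covered: [0, 1, 2, 3, 4, 5, 6, 7, 8].
  Class 3 (3 blocks): {2,4,6}; {3,7,8}; {0,1,5}. Points covered: [0, 1, 2, 3, 4, 5, 6, 7, 8].
  Class 4 (3 blocks): {0,6,7}; {1,2,8}; {3,4,5}. Points covered: [0, 1, 2, 3, 4, 5, 6, 7, 8].
All classes full (size 3)? YES. All classes cover every point? YES.
Resolvable? YES.

YES


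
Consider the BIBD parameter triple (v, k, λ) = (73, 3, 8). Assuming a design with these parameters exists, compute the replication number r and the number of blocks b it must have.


Any 2-(v, k, λ) BIBD satisfies two necessary conditions:
  (i)  Each point sits in r blocks, and counting incidences through any fixed point gives r(k − 1) = λ(v − 1), so r = λ(v − 1)/(k − 1).
  (ii) Total incidences bk = vr, so b = vr/k.
Step 1: r = λ(v − 1)/(k − 1) = 8·(73 − 1)/(3 − 1) = 8·72/2 = 576/2 = 288.
Step 2: b = vr/k = 73·288/3 = 21024/3 = 7008.
Check integrality: r = 288 ∈ Z ✓, b = 7008 ∈ Z ✓.
(These identities are necessary conditions: they determine r and b for any design with these parameters, but do not by themselves prove that one exists.)

r = 288, b = 7008.


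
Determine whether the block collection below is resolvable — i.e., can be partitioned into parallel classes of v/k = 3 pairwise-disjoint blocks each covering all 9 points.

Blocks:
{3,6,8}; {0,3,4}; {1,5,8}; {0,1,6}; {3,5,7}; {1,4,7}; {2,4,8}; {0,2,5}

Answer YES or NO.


v = 9, block size k = 3, number of blocks = 8.
For resolvability, blocks must partition into parallel classes of size v/k = 3.
Total blocks must therefore be a multiple of 3: 8 = 3·2 + 2 ⇒ not divisible ✗.
Resolvable? NO.

NO


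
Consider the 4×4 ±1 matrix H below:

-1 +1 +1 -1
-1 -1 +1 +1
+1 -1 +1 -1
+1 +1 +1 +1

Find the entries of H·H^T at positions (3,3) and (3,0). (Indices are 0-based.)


Row 0 of H: [-1, 1, 1, -1].
Row 3 of H: [1, 1, 1, 1].
(H·H^T)[3][3] = Σ_j H[3][j]·H[3][j] = (1)² + (1)² + (1)² + (1)² = 1 + 1 + 1 + 1 = 4.
(H·H^T)[3][0] = Σ_j H[3][j]·H[0][j] = (1)·(-1) + (1)·(1) + (1)·(1) + (1)·(-1) = -1 + 1 + 1 + -1 = 0.
So rows 3 and 0 are orthogonal; the diagonal entry equals n = 4.

(3,3) entry = 4; (3,0) entry = 0.


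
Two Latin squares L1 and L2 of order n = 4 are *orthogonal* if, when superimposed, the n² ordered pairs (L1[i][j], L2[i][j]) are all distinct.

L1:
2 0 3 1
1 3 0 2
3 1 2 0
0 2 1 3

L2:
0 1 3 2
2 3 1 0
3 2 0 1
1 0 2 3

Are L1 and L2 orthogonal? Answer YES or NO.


Form the n² = 16 superimposed pairs (L1[i][j], L2[i][j]), row by row (rows and columns indexed from 0):
row 0: (2,0) (0,1) (3,3) (1,2)
row 1: (1,2) (3,3) (0,1) (2,0)
row 2: (3,3) (1,2) (2,0) (0,1)
row 3: (0,1) (2,0) (1,2) (3,3)
Orthogonality requires all 16 pairs distinct.
But the pair (1,2) repeats: cell (0,3) has L1 = 1, L2 = 2, and cell (1,0) has L1 = 1, L2 = 2.
A repeated pair means some other pair never occurs (only 4 distinct pairs out of 16), so the squares are not orthogonal.
Conclusion: NO.

NO


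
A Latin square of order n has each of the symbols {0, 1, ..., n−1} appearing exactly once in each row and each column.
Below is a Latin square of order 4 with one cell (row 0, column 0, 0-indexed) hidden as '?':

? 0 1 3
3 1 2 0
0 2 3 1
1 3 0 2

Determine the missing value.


Row 0 contains symbols [0, 1, 3] — missing [2].
Column 0 contains symbols [0, 1, 3] — missing [2].
The missing symbol must appear in both missing sets; intersection = [2].
Therefore the hidden value is 2.

Missing value = 2.


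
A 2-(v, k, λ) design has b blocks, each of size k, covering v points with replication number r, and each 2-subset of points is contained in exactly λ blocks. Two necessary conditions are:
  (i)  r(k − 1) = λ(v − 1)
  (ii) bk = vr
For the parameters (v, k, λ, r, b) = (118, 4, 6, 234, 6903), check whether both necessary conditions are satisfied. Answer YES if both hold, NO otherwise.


Condition (i): r(k − 1) = 234·3 = 702; λ(v − 1) = 6·117 = 702. Match? YES.
Condition (ii): bk = 6903·4 = 27612; vr = 118·234 = 27612. Match? YES.
Both conditions hold? YES.

YES


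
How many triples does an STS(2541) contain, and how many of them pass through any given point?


An STS(v) is a 2-(v, 3, 1) BIBD: block size k = 3, λ = 1.
Replication: r(k − 1) = λ(v − 1) ⇒ r·2 = 2541 − 1 = 2540 ⇒ r = 1270.
Block count: bk = vr ⇒ b·3 = 2541·1270 = 3227070 ⇒ b = 1075690.
(Check via b = v(v − 1)/6 = 2541·2540/6 = 6454140/6 = 1075690.)

r = 1270, b = 1075690.


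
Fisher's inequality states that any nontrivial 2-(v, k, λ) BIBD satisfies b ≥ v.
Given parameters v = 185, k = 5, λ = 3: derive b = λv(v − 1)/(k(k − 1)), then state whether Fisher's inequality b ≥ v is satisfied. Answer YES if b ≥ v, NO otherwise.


b = λv(v − 1)/(k(k − 1)) = 3·185·184/(5·4) = 102120/20 = 5106.
Compare with v = 185: b ≥ v, so Fisher's inequality holds.

YES


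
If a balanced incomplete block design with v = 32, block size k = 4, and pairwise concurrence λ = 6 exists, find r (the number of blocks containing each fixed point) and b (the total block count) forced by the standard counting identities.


Any 2-(v, k, λ) BIBD satisfies two necessary conditions:
  (i)  Each point sits in r blocks, and counting incidences through any fixed point gives r(k − 1) = λ(v − 1), so r = λ(v − 1)/(k − 1).
  (ii) Total incidences bk = vr, so b = vr/k.
Step 1: r = λ(v − 1)/(k − 1) = 6·(32 − 1)/(4 − 1) = 6·31/3 = 186/3 = 62.
Step 2: b = vr/k = 32·62/4 = 1984/4 = 496.
Check integrality: r = 62 ∈ Z ✓, b = 496 ∈ Z ✓.
(These identities are necessary conditions: they determine r and b for any design with these parameters, but do not by themselves prove that one exists.)

r = 62, b = 496.


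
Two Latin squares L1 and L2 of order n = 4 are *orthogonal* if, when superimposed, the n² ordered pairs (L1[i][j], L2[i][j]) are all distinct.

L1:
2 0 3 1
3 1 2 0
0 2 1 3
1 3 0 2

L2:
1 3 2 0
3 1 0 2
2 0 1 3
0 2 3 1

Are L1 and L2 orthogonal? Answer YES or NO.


Form the n² = 16 superimposed pairs (L1[i][j], L2[i][j]), row by row (rows and columns indexed from 0):
row 0: (2,1) (0,3) (3,2) (1,0)
row 1: (3,3) (1,1) (2,0) (0,2)
row 2: (0,2) (2,0) (1,1) (3,3)
row 3: (1,0) (3,2) (0,3) (2,1)
Orthogonality requires all 16 pairs distinct.
But the pair (0,2) repeats: cell (1,3) has L1 = 0, L2 = 2, and cell (2,0) has L1 = 0, L2 = 2.
A repeated pair means some other pair never occurs (only 8 distinct pairs out of 16), so the squares are not orthogonal.
Conclusion: NO.

NO


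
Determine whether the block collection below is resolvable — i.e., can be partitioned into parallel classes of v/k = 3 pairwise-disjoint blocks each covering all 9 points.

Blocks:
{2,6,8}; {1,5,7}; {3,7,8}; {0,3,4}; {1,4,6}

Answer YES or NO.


v = 9, block size k = 3, number of blocks = 5.
For resolvability, blocks must partition into parallel classes of size v/k = 3.
Total blocks must therefore be a multiple of 3: 5 = 3·1 + 2 ⇒ not divisible ✗.
Resolvable? NO.

NO


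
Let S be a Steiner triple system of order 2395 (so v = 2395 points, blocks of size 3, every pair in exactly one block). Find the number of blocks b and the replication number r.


An STS(v) is a 2-(v, 3, 1) BIBD: block size k = 3, λ = 1.
Replication: r(k − 1) = λ(v − 1) ⇒ r·2 = 2395 − 1 = 2394 ⇒ r = 1197.
Block count: b = v(v − 1)/6 = 2395·2394/6 = 5733630/6 = 955605.

r = 1197, b = 955605.


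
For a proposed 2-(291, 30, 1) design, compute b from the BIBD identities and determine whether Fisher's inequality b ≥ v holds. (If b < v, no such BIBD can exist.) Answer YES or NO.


r = λ(v − 1)/(k − 1) = 1·290/29 = 10.
b = vr/k = 291·10/30 = 97.
Fisher's inequality: b ≥ v ⇔ 97 ≥ 291? NO.

NO


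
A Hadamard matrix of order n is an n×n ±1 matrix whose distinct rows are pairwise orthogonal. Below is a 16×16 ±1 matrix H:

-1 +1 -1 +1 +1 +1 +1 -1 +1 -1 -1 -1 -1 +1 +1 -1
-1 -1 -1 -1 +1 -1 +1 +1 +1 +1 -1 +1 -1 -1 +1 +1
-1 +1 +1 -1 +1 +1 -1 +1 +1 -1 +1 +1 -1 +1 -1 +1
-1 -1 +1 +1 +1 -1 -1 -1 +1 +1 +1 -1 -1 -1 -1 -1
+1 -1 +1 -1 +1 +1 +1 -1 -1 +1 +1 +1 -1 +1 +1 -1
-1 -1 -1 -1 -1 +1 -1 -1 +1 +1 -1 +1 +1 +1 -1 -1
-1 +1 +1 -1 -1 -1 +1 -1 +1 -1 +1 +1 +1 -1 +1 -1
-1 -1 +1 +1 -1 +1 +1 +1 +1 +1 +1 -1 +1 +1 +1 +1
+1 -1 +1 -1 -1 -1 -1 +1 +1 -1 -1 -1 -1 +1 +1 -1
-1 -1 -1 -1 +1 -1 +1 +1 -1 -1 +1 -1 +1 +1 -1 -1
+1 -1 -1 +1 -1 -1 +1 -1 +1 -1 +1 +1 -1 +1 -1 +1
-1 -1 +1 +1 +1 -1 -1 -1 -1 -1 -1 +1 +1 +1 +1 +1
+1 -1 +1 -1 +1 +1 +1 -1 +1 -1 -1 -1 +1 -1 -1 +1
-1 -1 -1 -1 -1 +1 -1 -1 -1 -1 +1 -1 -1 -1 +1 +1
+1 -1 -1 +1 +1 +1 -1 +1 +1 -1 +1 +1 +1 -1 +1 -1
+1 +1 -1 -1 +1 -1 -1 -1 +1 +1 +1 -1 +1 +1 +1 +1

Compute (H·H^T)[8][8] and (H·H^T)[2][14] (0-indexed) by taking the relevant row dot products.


Row 2 of H: [-1, 1, 1, -1, 1, 1, -1, 1, 1, -1, 1, 1, -1, 1, -1, 1].
Row 8 of H: [1, -1, 1, -1, -1, -1, -1, 1, 1, -1, -1, -1, -1, 1, 1, -1].
Row 14 of H: [1, -1, -1, 1, 1, 1, -1, 1, 1, -1, 1, 1, 1, -1, 1, -1].
(H·H^T)[8][8] = Σ_j H[8][j]·H[8][j] = (1)² + (-1)² + (1)² + (-1)² + (-1)² + (-1)² + (-1)² + (1)² + (1)² + (-1)² + (-1)² + (-1)² + (-1)² + (1)² + (1)² + (-1)² = 1 + 1 + 1 + 1 + 1 + 1 + 1 + 1 + 1 + 1 + 1 + 1 + 1 + 1 + 1 + 1 = 16.
(H·H^T)[2][14] = Σ_j H[2][j]·H[14][j] = (-1)·(1) + (1)·(-1) + (1)·(-1) + (-1)·(1) + (1)·(1) + (1)·(1) + (-1)·(-1) + (1)·(1) + (1)·(1) + (-1)·(-1) + (1)·(1) + (1)·(1) + (-1)·(1) + (1)·(-1) + (-1)·(1) + (1)·(-1) = -1 + -1 + -1 + -1 + 1 + 1 + 1 + 1 + 1 + 1 + 1 + 1 + -1 + -1 + -1 + -1 = 0.
So rows 2 and 14 are orthogonal; the diagonal entry equals n = 16.

(8,8) entry = 16; (2,14) entry = 0.


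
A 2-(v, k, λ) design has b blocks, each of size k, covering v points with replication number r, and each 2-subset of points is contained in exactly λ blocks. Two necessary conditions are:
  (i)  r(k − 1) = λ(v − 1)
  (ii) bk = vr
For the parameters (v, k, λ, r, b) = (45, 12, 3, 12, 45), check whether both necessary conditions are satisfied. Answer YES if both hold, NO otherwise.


Condition (i): r(k − 1) = 12·11 = 132; λ(v − 1) = 3·44 = 132. Match? YES.
Condition (ii): bk = 45·12 = 540; vr = 45·12 = 540. Match? YES.
Both conditions hold? YES.

YES


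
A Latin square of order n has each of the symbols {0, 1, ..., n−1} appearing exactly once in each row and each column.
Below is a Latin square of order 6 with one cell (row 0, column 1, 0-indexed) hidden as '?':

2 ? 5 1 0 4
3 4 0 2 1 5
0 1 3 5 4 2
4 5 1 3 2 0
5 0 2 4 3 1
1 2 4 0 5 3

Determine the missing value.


Row 0 contains symbols [0, 1, 2, 4, 5] — missing [3].
Column 1 contains symbols [0, 1, 2, 4, 5] — missing [3].
The missing symbol must appear in both missing sets; intersection = [3].
Therefore the hidden value is 3.

Missing value = 3.


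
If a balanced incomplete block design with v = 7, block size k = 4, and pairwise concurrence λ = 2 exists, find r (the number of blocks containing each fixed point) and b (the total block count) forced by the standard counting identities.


Any 2-(v, k, λ) BIBD satisfies two necessary conditions:
  (i)  Each point sits in r blocks, and counting incidences through any fixed point gives r(k − 1) = λ(v − 1), so r = λ(v − 1)/(k − 1).
  (ii) Total incidences bk = vr, so b = vr/k.
Step 1: r = λ(v − 1)/(k − 1) = 2·(7 − 1)/(4 − 1) = 2·6/3 = 12/3 = 4.
Step 2: b = vr/k = 7·4/4 = 28/4 = 7.
Check integrality: r = 4 ∈ Z ✓, b = 7 ∈ Z ✓.
(These identities are necessary conditions: they determine r and b for any design with these parameters, but do not by themselves prove that one exists.)

r = 4, b = 7.


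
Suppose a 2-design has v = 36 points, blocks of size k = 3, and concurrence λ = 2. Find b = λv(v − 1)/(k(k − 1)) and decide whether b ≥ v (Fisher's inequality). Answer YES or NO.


b = λv(v − 1)/(k(k − 1)) = 2·36·35/(3·2) = 2520/6 = 420.
Compare with v = 36: b ≥ v, so Fisher's inequality holds.

YES


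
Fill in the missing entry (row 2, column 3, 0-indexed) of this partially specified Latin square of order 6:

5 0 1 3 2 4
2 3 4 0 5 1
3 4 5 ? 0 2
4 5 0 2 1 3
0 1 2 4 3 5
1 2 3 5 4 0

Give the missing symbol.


Row 2 contains symbols [0, 2, 3, 4, 5] — missing [1].
Column 3 contains symbols [0, 2, 3, 4, 5] — missing [1].
The missing symbol must appear in both missing sets; intersection = [1].
Therefore the hidden value is 1.

Missing value = 1.


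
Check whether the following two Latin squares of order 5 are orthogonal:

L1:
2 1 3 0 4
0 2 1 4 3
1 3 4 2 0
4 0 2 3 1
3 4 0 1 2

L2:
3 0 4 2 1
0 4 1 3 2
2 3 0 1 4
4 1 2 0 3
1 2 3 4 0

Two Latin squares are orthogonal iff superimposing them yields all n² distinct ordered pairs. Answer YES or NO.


Form the n² = 25 superimposed pairs (L1[i][j], L2[i][j]), row by row (rows and columns indexed from 0):
row 0: (2,3) (1,0) (3,4) (0,2) (4,1)
row 1: (0,0) (2,4) (1,1) (4,3) (3,2)
row 2: (1,2) (3,3) (4,0) (2,1) (0,4)
row 3: (4,4) (0,1) (2,2) (3,0) (1,3)
row 4: (3,1) (4,2) (0,3) (1,4) (2,0)
Orthogonality requires all 25 pairs distinct.
Check by first coordinate: for each symbol s of L1, list the L2 entries in the n cells where L1 = s; they must all differ.
  L1 = 0: L2 entries (in reading order) 2, 0, 4, 1, 3 — all 5 distinct ✓
  L1 = 1: L2 entries (in reading order) 0, 1, 2, 3, 4 — all 5 distinct ✓
  L1 = 2: L2 entries (in reading order) 3, 4, 1, 2, 0 — all 5 distinct ✓
  L1 = 3: L2 entries (in reading order) 4, 2, 3, 0, 1 — all 5 distinct ✓
  L1 = 4: L2 entries (in reading order) 1, 3, 0, 4, 2 — all 5 distinct ✓
Every symbol of L1 meets every symbol of L2 exactly once, so all 25 pairs are distinct (25 of 25).
Conclusion: YES.

YES


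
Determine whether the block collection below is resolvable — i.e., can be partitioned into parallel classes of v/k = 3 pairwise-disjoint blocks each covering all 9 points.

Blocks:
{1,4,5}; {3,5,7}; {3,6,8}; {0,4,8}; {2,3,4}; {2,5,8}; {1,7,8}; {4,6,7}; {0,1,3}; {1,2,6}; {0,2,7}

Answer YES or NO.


v = 9, block size k = 3, number of blocks = 11.
For resolvability, blocks must partition into parallel classes of size v/k = 3.
Total blocks must therefore be a multiple of 3: 11 = 3·3 + 2 ⇒ not divisible ✗.
Resolvable? NO.

NO


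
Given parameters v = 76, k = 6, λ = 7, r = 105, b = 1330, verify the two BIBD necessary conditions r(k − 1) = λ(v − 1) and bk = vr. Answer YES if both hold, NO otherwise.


Condition (i): r(k − 1) = 105·5 = 525; λ(v − 1) = 7·75 = 525. Match? YES.
Condition (ii): bk = 1330·6 = 7980; vr = 76·105 = 7980. Match? YES.
Both conditions hold? YES.

YES


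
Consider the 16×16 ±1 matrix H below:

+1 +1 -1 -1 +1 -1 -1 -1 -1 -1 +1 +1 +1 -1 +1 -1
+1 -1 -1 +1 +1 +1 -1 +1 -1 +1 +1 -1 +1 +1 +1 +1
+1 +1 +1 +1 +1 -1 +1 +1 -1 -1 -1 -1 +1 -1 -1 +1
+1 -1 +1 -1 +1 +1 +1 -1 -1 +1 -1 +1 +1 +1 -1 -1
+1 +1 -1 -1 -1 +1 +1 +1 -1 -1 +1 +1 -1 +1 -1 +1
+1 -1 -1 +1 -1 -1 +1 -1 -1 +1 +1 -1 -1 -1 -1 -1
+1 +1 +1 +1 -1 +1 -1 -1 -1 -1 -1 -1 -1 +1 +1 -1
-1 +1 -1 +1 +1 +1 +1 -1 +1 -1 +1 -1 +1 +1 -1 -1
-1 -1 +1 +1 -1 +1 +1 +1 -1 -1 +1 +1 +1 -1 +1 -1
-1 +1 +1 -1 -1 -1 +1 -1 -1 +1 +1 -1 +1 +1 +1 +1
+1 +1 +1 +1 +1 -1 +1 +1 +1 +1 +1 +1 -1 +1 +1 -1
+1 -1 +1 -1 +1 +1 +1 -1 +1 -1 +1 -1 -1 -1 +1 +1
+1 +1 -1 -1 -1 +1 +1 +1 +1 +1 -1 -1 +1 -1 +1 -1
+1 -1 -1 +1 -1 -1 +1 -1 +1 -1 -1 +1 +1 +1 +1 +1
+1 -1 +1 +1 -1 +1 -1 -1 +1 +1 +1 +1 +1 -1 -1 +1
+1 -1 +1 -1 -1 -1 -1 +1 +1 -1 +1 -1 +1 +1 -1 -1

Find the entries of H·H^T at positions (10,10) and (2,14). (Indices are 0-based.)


Row 2 of H: [1, 1, 1, 1, 1, -1, 1, 1, -1, -1, -1, -1, 1, -1, -1, 1].
Row 10 of H: [1, 1, 1, 1, 1, -1, 1, 1, 1, 1, 1, 1, -1, 1, 1, -1].
Row 14 of H: [1, -1, 1, 1, -1, 1, -1, -1, 1, 1, 1, 1, 1, -1, -1, 1].
(H·H^T)[10][10] = Σ_j H[10][j]·H[10][j] = (1)² + (1)² + (1)² + (1)² + (1)² + (-1)² + (1)² + (1)² + (1)² + (1)² + (1)² + (1)² + (-1)² + (1)² + (1)² + (-1)² = 1 + 1 + 1 + 1 + 1 + 1 + 1 + 1 + 1 + 1 + 1 + 1 + 1 + 1 + 1 + 1 = 16.
(H·H^T)[2][14] = Σ_j H[2][j]·H[14][j] = (1)·(1) + (1)·(-1) + (1)·(1) + (1)·(1) + (1)·(-1) + (-1)·(1) + (1)·(-1) + (1)·(-1) + (-1)·(1) + (-1)·(1) + (-1)·(1) + (-1)·(1) + (1)·(1) + (-1)·(-1) + (-1)·(-1) + (1)·(1) = 1 + -1 + 1 + 1 + -1 + -1 + -1 + -1 + -1 + -1 + -1 + -1 + 1 + 1 + 1 + 1 = -2.
Rows 2 and 14 are not orthogonal (dot product = -2 ≠ 0), so H is not a Hadamard matrix.

(10,10) entry = 16; (2,14) entry = -2.


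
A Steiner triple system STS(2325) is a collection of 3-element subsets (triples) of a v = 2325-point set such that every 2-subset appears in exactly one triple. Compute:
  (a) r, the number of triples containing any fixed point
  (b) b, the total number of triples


An STS(v) is a 2-(v, 3, 1) BIBD: block size k = 3, λ = 1.
Replication: r(k − 1) = λ(v − 1) ⇒ r·2 = 2325 − 1 = 2324 ⇒ r = 1162.
Block count: b = v(v − 1)/6 = 2325·2324/6 = 5403300/6 = 900550.
(Check via bk = vr: 900550·3 = 2701650 = 2325·1162 = 2701650 ✓.)

r = 1162, b = 900550.


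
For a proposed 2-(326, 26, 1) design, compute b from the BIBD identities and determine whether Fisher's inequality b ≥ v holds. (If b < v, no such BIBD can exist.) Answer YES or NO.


r = λ(v − 1)/(k − 1) = 1·325/25 = 13.
b = vr/k = 326·13/26 = 163.
Fisher's inequality: b ≥ v ⇔ 163 ≥ 326? NO.

NO


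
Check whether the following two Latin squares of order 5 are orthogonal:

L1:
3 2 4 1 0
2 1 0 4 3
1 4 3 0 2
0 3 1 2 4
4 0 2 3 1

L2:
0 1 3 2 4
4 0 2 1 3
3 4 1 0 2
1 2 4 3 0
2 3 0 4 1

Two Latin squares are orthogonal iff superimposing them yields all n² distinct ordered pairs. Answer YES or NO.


Form the n² = 25 superimposed pairs (L1[i][j], L2[i][j]), row by row (rows and columns indexed from 0):
row 0: (3,0) (2,1) (4,3) (1,2) (0,4)
row 1: (2,4) (1,0) (0,2) (4,1) (3,3)
row 2: (1,3) (4,4) (3,1) (0,0) (2,2)
row 3: (0,1) (3,2) (1,4) (2,3) (4,0)
row 4: (4,2) (0,3) (2,0) (3,4) (1,1)
Orthogonality requires all 25 pairs distinct.
Check by first coordinate: for each symbol s of L1, list the L2 entries in the n cells where L1 = s; they must all differ.
  L1 = 0: L2 entries (in reading order) 4, 2, 0, 1, 3 — all 5 distinct ✓
  L1 = 1: L2 entries (in reading order) 2, 0, 3, 4, 1 — all 5 distinct ✓
  L1 = 2: L2 entries (in reading order) 1, 4, 2, 3, 0 — all 5 distinct ✓
  L1 = 3: L2 entries (in reading order) 0, 3, 1, 2, 4 — all 5 distinct ✓
  L1 = 4: L2 entries (in reading order) 3, 1, 4, 0, 2 — all 5 distinct ✓
Every symbol of L1 meets every symbol of L2 exactly once, so all 25 pairs are distinct (25 of 25).
Conclusion: YES.

YES


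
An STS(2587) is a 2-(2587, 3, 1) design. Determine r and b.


An STS(v) is a 2-(v, 3, 1) BIBD: block size k = 3, λ = 1.
Replication: r(k − 1) = λ(v − 1) ⇒ r·2 = 2587 − 1 = 2586 ⇒ r = 1293.
Block count: bk = vr ⇒ b·3 = 2587·1293 = 3344991 ⇒ b = 1114997.
(Check via b = v(v − 1)/6 = 2587·2586/6 = 6689982/6 = 1114997.)

r = 1293, b = 1114997.


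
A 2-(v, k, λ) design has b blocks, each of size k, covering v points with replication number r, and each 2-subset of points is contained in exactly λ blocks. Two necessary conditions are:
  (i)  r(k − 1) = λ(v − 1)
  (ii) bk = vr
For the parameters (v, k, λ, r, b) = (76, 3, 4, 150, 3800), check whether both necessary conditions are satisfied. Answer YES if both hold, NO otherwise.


Condition (i): r(k − 1) = 150·2 = 300; λ(v − 1) = 4·75 = 300. Match? YES.
Condition (ii): bk = 3800·3 = 11400; vr = 76·150 = 11400. Match? YES.
Both conditions hold? YES.

YES


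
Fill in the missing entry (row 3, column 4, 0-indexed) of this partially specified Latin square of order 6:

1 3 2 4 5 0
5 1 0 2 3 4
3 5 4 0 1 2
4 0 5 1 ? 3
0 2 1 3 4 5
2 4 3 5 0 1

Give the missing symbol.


Row 3 contains symbols [0, 1, 3, 4, 5] — missing [2].
Column 4 contains symbols [0, 1, 3, 4, 5] — missing [2].
The missing symbol must appear in both missing sets; intersection = [2].
Therefore the hidden value is 2.

Missing value = 2.


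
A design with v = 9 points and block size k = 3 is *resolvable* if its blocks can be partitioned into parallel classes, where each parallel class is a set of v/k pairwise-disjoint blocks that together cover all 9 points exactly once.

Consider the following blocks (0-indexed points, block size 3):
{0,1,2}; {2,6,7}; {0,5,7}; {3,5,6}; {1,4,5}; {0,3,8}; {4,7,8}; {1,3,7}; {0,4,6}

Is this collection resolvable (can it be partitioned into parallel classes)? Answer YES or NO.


v = 9, block size k = 3, number of blocks = 9.
For resolvability, blocks must partition into parallel classes of size v/k = 3.
Total blocks must therefore be a multiple of 3: 9 = 3·3 + 0 ⇒ divisible ✓.
Consider block {0,5,7}. It intersects every other block in the collection, so no parallel class of size 3 can contain it.
Since every block must belong to some parallel class in a resolution, the collection cannot be partitioned into parallel classes.
Resolvable? NO.

NO


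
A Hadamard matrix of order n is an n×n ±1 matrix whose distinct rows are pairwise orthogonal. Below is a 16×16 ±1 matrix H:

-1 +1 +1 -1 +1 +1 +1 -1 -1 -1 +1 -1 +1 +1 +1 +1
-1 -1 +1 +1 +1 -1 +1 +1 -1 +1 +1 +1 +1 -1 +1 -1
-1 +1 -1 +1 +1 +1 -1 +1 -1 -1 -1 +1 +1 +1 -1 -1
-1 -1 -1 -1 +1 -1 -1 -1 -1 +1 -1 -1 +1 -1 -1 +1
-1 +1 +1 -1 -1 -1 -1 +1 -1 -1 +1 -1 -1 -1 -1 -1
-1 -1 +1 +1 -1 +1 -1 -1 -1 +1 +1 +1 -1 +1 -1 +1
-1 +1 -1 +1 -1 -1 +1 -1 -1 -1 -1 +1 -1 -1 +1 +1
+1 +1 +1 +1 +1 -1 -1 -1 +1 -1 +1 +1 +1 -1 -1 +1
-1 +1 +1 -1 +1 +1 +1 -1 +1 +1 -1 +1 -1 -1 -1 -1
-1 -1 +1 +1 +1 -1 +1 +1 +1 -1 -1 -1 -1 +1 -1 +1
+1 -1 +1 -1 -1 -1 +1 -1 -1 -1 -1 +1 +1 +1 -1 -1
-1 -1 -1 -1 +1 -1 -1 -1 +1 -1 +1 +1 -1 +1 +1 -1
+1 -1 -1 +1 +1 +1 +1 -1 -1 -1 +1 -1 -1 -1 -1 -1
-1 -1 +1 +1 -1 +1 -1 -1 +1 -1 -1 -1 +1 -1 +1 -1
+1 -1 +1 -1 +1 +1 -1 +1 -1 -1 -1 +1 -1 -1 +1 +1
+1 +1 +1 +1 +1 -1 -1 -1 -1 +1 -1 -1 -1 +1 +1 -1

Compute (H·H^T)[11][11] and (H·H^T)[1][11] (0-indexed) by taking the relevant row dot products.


Row 1 of H: [-1, -1, 1, 1, 1, -1, 1, 1, -1, 1, 1, 1, 1, -1, 1, -1].
Row 11 of H: [-1, -1, -1, -1, 1, -1, -1, -1, 1, -1, 1, 1, -1, 1, 1, -1].
(H·H^T)[11][11] = Σ_j H[11][j]·H[11][j] = (-1)² + (-1)² + (-1)² + (-1)² + (1)² + (-1)² + (-1)² + (-1)² + (1)² + (-1)² + (1)² + (1)² + (-1)² + (1)² + (1)² + (-1)² = 1 + 1 + 1 + 1 + 1 + 1 + 1 + 1 + 1 + 1 + 1 + 1 + 1 + 1 + 1 + 1 = 16.
(H·H^T)[1][11] = Σ_j H[1][j]·H[11][j] = (-1)·(-1) + (-1)·(-1) + (1)·(-1) + (1)·(-1) + (1)·(1) + (-1)·(-1) + (1)·(-1) + (1)·(-1) + (-1)·(1) + (1)·(-1) + (1)·(1) + (1)·(1) + (1)·(-1) + (-1)·(1) + (1)·(1) + (-1)·(-1) = 1 + 1 + -1 + -1 + 1 + 1 + -1 + -1 + -1 + -1 + 1 + 1 + -1 + -1 + 1 + 1 = 0.
So rows 1 and 11 are orthogonal; the diagonal entry equals n = 16.

(11,11) entry = 16; (1,11) entry = 0.


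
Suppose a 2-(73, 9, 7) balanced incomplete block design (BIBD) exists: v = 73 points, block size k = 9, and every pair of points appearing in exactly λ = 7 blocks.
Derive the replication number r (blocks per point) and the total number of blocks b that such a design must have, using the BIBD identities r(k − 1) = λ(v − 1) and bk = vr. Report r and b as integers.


Any 2-(v, k, λ) BIBD satisfies two necessary conditions:
  (i)  Each point sits in r blocks, and counting incidences through any fixed point gives r(k − 1) = λ(v − 1), so r = λ(v − 1)/(k − 1).
  (ii) Total incidences bk = vr, so b = vr/k.
Step 1: r = λ(v − 1)/(k − 1) = 7·(73 − 1)/(9 − 1) = 7·72/8 = 504/8 = 63.
Step 2: b = vr/k = 73·63/9 = 4599/9 = 511.
Check integrality: r = 63 ∈ Z ✓, b = 511 ∈ Z ✓.
(These identities are necessary conditions: they determine r and b for any design with these parameters, but do not by themselves prove that one exists.)

r = 63, b = 511.


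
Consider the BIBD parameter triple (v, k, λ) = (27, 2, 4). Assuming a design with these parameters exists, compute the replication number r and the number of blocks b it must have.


Any 2-(v, k, λ) BIBD satisfies two necessary conditions:
  (i)  Each point sits in r blocks, and counting incidences through any fixed point gives r(k − 1) = λ(v − 1), so r = λ(v − 1)/(k − 1).
  (ii) Total incidences bk = vr, so b = vr/k.
Step 1: r = λ(v − 1)/(k − 1) = 4·(27 − 1)/(2 − 1) = 4·26/1 = 104/1 = 104.
Step 2: b = vr/k = 27·104/2 = 2808/2 = 1404.
Check integrality: r = 104 ∈ Z ✓, b = 1404 ∈ Z ✓.
(These identities are necessary conditions: they determine r and b for any design with these parameters, but do not by themselves prove that one exists.)

r = 104, b = 1404.


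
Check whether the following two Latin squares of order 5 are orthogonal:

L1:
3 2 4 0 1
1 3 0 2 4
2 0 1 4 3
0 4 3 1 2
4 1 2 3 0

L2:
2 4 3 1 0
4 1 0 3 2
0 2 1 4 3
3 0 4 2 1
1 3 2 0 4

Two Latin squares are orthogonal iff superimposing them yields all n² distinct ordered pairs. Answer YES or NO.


Form the n² = 25 superimposed pairs (L1[i][j], L2[i][j]), row by row (rows and columns indexed from 0):
row 0: (3,2) (2,4) (4,3) (0,1) (1,0)
row 1: (1,4) (3,1) (0,0) (2,3) (4,2)
row 2: (2,0) (0,2) (1,1) (4,4) (3,3)
row 3: (0,3) (4,0) (3,4) (1,2) (2,1)
row 4: (4,1) (1,3) (2,2) (3,0) (0,4)
Orthogonality requires all 25 pairs distinct.
Check by first coordinate: for each symbol s of L1, list the L2 entries in the n cells where L1 = s; they must all differ.
  L1 = 0: L2 entries (in reading order) 1, 0, 2, 3, 4 — all 5 distinct ✓
  L1 = 1: L2 entries (in reading order) 0, 4, 1, 2, 3 — all 5 distinct ✓
  L1 = 2: L2 entries (in reading order) 4, 3, 0, 1, 2 — all 5 distinct ✓
  L1 = 3: L2 entries (in reading order) 2, 1, 3, 4, 0 — all 5 distinct ✓
  L1 = 4: L2 entries (in reading order) 3, 2, 4, 0, 1 — all 5 distinct ✓
Every symbol of L1 meets every symbol of L2 exactly once, so all 25 pairs are distinct (25 of 25).
Conclusion: YES.

YES


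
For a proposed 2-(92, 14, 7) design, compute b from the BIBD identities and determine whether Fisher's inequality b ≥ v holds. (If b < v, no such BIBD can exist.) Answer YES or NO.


b = λv(v − 1)/(k(k − 1)) = 7·92·91/(14·13) = 58604/182 = 322.
Compare with v = 92: b ≥ v, so Fisher's inequality holds.

YES
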